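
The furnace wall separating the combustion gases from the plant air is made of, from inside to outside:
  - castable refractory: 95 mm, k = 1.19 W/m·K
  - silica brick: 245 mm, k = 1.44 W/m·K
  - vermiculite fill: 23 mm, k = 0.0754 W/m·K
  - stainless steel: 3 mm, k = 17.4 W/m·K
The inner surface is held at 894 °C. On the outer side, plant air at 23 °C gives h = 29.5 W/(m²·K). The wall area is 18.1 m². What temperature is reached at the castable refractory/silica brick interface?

Treating each layer as a thermal resistance in series:
R_castable refractory = L/(kA) = 0.095/(1.19×18.1) = 0.004411 K/W
R_silica brick = L/(kA) = 0.245/(1.44×18.1) = 0.0094 K/W
R_vermiculite fill = L/(kA) = 0.023/(0.0754×18.1) = 0.01685 K/W
R_stainless steel = L/(kA) = 0.003/(17.4×18.1) = 9.526×10^-6 K/W
R_outer film = 1/(h_o·A) = 1/(29.5×18.1) = 0.001873 K/W
R_total = 0.03255 K/W;  Q = ΔT/R_total = 871/0.03255 = 26760 W
T_interface = T_inner − Q·ΣR(inner→interface) = 894 − 26800×0.004411

T ≈ 776 °C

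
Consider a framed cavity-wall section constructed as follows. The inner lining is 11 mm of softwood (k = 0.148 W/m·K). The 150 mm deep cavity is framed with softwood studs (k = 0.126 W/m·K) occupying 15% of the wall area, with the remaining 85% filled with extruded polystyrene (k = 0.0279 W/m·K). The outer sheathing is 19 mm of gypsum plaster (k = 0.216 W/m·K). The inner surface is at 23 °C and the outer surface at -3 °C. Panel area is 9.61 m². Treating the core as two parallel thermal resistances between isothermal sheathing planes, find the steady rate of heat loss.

Q ≈ 67.9 W

Sheathing layers in series; stud and cavity paths in parallel between them.
R_inner = 0.011/(0.148×9.61) = 0.007734 K/W
R_stud  = 0.15/(0.126×0.15×9.61) = 0.8259 K/W
R_cav   = 0.15/(0.0279×0.85×9.61) = 0.6582 K/W
1/R_core = 1/R_stud + 1/R_cav → R_core = 0.3663 K/W
R_outer = 0.019/(0.216×9.61) = 0.009153 K/W
R_total = 0.3832 K/W
Q = ΔT/R_total = 26/0.3832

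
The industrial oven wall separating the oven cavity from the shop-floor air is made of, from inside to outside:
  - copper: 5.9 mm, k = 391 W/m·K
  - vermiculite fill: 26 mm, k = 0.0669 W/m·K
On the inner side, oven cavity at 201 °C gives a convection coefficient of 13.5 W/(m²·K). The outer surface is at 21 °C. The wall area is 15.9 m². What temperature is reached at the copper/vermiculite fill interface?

T ≈ 172 °C

Thermal resistances in series:
R_inner film = 1/(h_i·A) = 1/(13.5×15.9) = 0.004659 K/W
R_copper = L/(kA) = 0.0059/(391×15.9) = 9.49×10^-7 K/W
R_vermiculite fill = L/(kA) = 0.026/(0.0669×15.9) = 0.02444 K/W
R_total = 0.0291 K/W;  Q = ΔT/R_total = 180/0.0291 = 6185 W
T_interface = T_inner − Q·ΣR(inner→interface) = 201 − 6190×0.00466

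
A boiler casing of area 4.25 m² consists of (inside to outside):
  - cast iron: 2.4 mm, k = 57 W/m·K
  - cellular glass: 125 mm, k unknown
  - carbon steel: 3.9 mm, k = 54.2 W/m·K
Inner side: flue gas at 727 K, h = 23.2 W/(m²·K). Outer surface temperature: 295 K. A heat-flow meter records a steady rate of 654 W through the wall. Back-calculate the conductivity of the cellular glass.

k ≈ 0.0452 W/(m·K)

Thermal resistances in series:
R_inner film = 1/(h_i·A) = 1/(23.2×4.25) = 0.01014 K/W
R_cast iron = L/(kA) = 0.0024/(57×4.25) = 9.907×10^-6 K/W
R_carbon steel = L/(kA) = 0.0039/(54.2×4.25) = 1.693×10^-5 K/W
Sum of known resistances R_other = 0.01017 K/W
Total R = ΔT/Q = 432/654 = 0.6606 K/W
R_cellular glass = R_total − R_other = 0.6504 K/W
k = L/(R·A) = 0.125/(0.6504×4.25)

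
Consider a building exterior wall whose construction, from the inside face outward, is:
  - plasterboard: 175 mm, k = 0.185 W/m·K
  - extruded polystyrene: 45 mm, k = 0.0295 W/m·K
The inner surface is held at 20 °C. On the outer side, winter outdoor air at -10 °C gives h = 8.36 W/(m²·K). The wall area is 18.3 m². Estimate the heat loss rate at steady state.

Q ≈ 212 W

Series thermal resistances:
R_plasterboard = L/(kA) = 0.175/(0.185×18.3) = 0.05169 K/W
R_extruded polystyrene = L/(kA) = 0.045/(0.0295×18.3) = 0.08336 K/W
R_outer film = 1/(h_o·A) = 1/(8.36×18.3) = 0.006536 K/W
R_total = 0.1416 K/W
Q = ΔT / R_total = 30 / 0.1416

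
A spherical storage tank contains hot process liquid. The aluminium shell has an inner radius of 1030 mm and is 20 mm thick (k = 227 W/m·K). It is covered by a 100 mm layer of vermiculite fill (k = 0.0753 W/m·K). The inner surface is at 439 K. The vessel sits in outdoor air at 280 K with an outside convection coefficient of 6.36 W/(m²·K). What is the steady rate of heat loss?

Q ≈ 1640 W

Radial (spherical) resistances in series:
R_aluminium shell = (1/1.03 − 1/1.05)/(4π×227) = 6.483×10^-6 K/W
R_vermiculite fill = (1/1.05 − 1/1.15)/(4π×0.0753) = 0.08752 K/W
R_outer film = 1/(h·4πr_o²) = 1/(6.36×4π×1.15²) = 0.009461 K/W
R_total = 0.09699 K/W
Q = ΔT/R_total = 159/0.09699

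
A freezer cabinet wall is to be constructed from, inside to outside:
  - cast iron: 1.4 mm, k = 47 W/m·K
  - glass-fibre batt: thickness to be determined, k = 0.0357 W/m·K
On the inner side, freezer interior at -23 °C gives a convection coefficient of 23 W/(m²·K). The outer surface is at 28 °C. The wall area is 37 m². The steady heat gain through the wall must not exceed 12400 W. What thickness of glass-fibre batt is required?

Using the resistance-network approach (series):
R_inner film = 1/(h_i·A) = 1/(23×37) = 0.001175 K/W
R_cast iron = L/(kA) = 0.0014/(47×37) = 8.051×10^-7 K/W
Sum of the known resistances R_other = 0.001176 K/W
Required total resistance R_tot = ΔT/Q_allow = 51/12400 = 0.004113 K/W
R_glass-fibre batt = R_tot − R_other = 0.002937 K/W
L = R·k·A = 0.002937×0.0357×37

L ≈ 3.88 mm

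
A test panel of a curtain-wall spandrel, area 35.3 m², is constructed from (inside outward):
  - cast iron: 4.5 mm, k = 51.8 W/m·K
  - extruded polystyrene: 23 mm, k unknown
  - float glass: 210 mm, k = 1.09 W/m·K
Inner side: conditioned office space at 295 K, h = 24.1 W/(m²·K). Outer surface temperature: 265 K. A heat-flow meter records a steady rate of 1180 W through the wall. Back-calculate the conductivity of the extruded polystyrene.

Model the wall as resistances in series:
R_inner film = 1/(h_i·A) = 1/(24.1×35.3) = 0.001175 K/W
R_cast iron = L/(kA) = 0.0045/(51.8×35.3) = 2.461×10^-6 K/W
R_float glass = L/(kA) = 0.21/(1.09×35.3) = 0.005458 K/W
Sum of known resistances R_other = 0.006636 K/W
Total R = ΔT/Q = 30/1180 = 0.02542 K/W
R_extruded polystyrene = R_total − R_other = 0.01879 K/W
k = L/(R·A) = 0.023/(0.01879×35.3)

k ≈ 0.0347 W/(m·K)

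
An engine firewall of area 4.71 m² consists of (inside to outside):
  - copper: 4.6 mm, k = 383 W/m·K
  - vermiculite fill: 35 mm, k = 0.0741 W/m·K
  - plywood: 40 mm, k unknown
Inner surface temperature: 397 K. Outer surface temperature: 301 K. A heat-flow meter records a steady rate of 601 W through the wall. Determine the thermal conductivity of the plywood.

k ≈ 0.143 W/(m·K)

Treating each layer as a thermal resistance in series:
R_copper = L/(kA) = 0.0046/(383×4.71) = 2.55×10^-6 K/W
R_vermiculite fill = L/(kA) = 0.035/(0.0741×4.71) = 0.1003 K/W
Sum of known resistances R_other = 0.1003 K/W
Total R = ΔT/Q = 96/601 = 0.1597 K/W
R_plywood = R_total − R_other = 0.05945 K/W
k = L/(R·A) = 0.04/(0.05945×4.71)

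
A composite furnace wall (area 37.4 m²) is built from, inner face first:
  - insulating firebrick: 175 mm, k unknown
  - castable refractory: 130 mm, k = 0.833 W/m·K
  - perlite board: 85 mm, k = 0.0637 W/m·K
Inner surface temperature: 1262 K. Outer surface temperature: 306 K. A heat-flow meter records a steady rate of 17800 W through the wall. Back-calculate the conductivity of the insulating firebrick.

k ≈ 0.338 W/(m·K)

Thermal resistances in series:
R_castable refractory = L/(kA) = 0.13/(0.833×37.4) = 0.004173 K/W
R_perlite board = L/(kA) = 0.085/(0.0637×37.4) = 0.03568 K/W
Sum of known resistances R_other = 0.03985 K/W
Total R = ΔT/Q = 956/17800 = 0.05371 K/W
R_insulating firebrick = R_total − R_other = 0.01386 K/W
k = L/(R·A) = 0.175/(0.01386×37.4)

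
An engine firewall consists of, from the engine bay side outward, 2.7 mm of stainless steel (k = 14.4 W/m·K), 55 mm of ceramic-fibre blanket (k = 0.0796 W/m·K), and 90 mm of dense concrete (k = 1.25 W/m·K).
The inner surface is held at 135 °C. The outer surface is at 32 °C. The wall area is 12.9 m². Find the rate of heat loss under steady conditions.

Q ≈ 1740 W

Model the wall as resistances in series:
R_stainless steel = L/(kA) = 0.0027/(14.4×12.9) = 1.453×10^-5 K/W
R_ceramic-fibre blanket = L/(kA) = 0.055/(0.0796×12.9) = 0.05356 K/W
R_dense concrete = L/(kA) = 0.09/(1.25×12.9) = 0.005581 K/W
R_total = 0.05916 K/W
Q = ΔT / R_total = 103 / 0.05916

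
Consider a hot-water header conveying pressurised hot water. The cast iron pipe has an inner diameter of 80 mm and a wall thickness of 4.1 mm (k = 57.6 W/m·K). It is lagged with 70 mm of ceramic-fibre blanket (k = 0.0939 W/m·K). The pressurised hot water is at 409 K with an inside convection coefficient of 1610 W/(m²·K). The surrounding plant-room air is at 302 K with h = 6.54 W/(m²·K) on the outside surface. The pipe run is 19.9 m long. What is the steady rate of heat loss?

Q ≈ 1170 W

Per-layer cylindrical resistances, series-summed:
R_inner film = 1/(h_i·2πr₁L) = 1/(1610×2π×0.04×19.9) = 1.242×10^-4 K/W
R_cast iron pipe wall = ln(44.1/40)/(2π×57.6×19.9) = 1.355×10^-5 K/W
R_ceramic-fibre blanket = ln(114.1/44.1)/(2π×0.0939×19.9) = 0.08097 K/W
R_outer film = 1/(h_o·2πr_oL) = 1/(6.54×2π×0.1141×19.9) = 0.01072 K/W
R_total = 0.09182 K/W
Q = ΔT/R_total = 107/0.09182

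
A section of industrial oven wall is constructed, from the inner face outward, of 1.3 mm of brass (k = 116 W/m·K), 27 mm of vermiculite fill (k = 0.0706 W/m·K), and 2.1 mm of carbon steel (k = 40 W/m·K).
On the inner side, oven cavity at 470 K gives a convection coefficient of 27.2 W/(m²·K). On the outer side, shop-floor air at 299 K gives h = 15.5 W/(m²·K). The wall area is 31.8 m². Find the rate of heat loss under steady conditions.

Q ≈ 11200 W

Model the wall as resistances in series:
R_inner film = 1/(h_i·A) = 1/(27.2×31.8) = 0.001156 K/W
R_brass = L/(kA) = 0.0013/(116×31.8) = 3.524×10^-7 K/W
R_vermiculite fill = L/(kA) = 0.027/(0.0706×31.8) = 0.01203 K/W
R_carbon steel = L/(kA) = 0.0021/(40×31.8) = 1.651×10^-6 K/W
R_outer film = 1/(h_o·A) = 1/(15.5×31.8) = 0.002029 K/W
R_total = 0.01521 K/W
Q = ΔT / R_total = 171 / 0.01521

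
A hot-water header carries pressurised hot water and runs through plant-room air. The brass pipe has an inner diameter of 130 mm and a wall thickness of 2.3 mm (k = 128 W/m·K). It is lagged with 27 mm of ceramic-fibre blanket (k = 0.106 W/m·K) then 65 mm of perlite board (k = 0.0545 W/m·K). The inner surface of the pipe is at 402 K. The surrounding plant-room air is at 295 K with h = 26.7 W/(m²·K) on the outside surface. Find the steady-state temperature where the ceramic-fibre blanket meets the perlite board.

Per-layer cylindrical resistances, series-summed:
R_brass pipe wall = ln(67.3/65)/(2π×128×1) = 4.324×10^-5 K/W
R_ceramic-fibre blanket = ln(94.3/67.3)/(2π×0.106×1) = 0.5065 K/W
R_perlite board = ln(159.3/94.3)/(2π×0.0545×1) = 1.531 K/W
R_outer film = 1/(h_o·2πr_oL) = 1/(26.7×2π×0.1593×1) = 0.03742 K/W
R_total = 2.075 K/W
Q = ΔT/R_total = 107/2.075
Q = 51.6 W/m
T_interface = T_inner − Q·ΣR(inner→interface) = 402 − 51.6×0.5065

T ≈ 376 K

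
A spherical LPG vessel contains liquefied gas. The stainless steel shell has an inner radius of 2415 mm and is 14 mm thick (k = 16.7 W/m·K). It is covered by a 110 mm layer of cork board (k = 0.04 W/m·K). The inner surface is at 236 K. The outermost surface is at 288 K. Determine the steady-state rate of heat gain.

Spherical conduction: R = (1/r_in − 1/r_out)/(4πk) per layer; series-sum.
R_stainless steel shell = (1/2.415 − 1/2.429)/(4π×16.7) = 1.137×10^-5 K/W
R_cork board = (1/2.429 − 1/2.539)/(4π×0.04) = 0.03548 K/W
R_total = 0.0355 K/W
Q = ΔT/R_total = 52/0.0355

Q ≈ 1460 W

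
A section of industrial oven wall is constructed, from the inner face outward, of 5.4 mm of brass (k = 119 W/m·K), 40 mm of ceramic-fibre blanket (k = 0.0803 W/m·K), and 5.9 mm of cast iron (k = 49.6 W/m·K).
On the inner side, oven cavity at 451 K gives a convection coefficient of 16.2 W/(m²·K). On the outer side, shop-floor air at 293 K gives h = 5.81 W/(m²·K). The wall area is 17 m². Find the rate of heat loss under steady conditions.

Q ≈ 3670 W

Thermal resistances in series:
R_inner film = 1/(h_i·A) = 1/(16.2×17) = 0.003631 K/W
R_brass = L/(kA) = 0.0054/(119×17) = 2.669×10^-6 K/W
R_ceramic-fibre blanket = L/(kA) = 0.04/(0.0803×17) = 0.0293 K/W
R_cast iron = L/(kA) = 0.0059/(49.6×17) = 6.997×10^-6 K/W
R_outer film = 1/(h_o·A) = 1/(5.81×17) = 0.01012 K/W
R_total = 0.04307 K/W
Q = ΔT / R_total = 158 / 0.04307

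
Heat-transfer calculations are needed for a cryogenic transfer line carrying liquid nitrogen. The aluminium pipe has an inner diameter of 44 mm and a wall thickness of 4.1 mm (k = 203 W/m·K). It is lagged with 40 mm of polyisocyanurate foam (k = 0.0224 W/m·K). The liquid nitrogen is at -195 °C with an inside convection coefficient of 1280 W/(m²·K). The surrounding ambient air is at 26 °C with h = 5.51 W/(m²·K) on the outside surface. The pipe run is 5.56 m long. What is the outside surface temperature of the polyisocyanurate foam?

Treating each annulus and film as a series resistance:
R_inner film = 1/(h_i·2πr₁L) = 1/(1280×2π×0.022×5.56) = 0.001017 K/W
R_aluminium pipe wall = ln(26.1/22)/(2π×203×5.56) = 2.41×10^-5 K/W
R_polyisocyanurate foam = ln(66.1/26.1)/(2π×0.0224×5.56) = 1.187 K/W
R_outer film = 1/(h_o·2πr_oL) = 1/(5.51×2π×0.0661×5.56) = 0.07859 K/W
R_total = 1.267 K/W
Q = ΔT/R_total = 221/1.267
Q = 174 W
T_interface = T_inner + Q·ΣR(inner→interface) = -195 + 174×1.189

T ≈ 12.3 °C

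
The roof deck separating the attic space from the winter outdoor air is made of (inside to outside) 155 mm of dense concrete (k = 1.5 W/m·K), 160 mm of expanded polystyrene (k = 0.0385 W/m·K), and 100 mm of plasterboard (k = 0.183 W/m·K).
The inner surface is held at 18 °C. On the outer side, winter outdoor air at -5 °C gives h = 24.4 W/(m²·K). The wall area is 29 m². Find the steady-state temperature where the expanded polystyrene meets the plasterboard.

Treating each layer as a thermal resistance in series:
R_dense concrete = L/(kA) = 0.155/(1.5×29) = 0.003563 K/W
R_expanded polystyrene = L/(kA) = 0.16/(0.0385×29) = 0.1433 K/W
R_plasterboard = L/(kA) = 0.1/(0.183×29) = 0.01884 K/W
R_outer film = 1/(h_o·A) = 1/(24.4×29) = 0.001413 K/W
R_total = 0.1671 K/W;  Q = ΔT/R_total = 23/0.1671 = 137.6 W
T_interface = T_inner − Q·ΣR(inner→interface) = 18 − 138×0.1469

T ≈ -2.21 °C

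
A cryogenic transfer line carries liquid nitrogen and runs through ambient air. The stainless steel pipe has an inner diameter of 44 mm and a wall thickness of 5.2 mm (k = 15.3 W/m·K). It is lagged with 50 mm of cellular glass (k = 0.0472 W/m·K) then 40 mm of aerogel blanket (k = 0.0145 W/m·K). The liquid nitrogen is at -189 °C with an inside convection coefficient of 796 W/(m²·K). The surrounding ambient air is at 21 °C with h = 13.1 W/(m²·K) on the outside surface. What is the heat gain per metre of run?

For a radial system each layer contributes R = ln(r_out/r_in)/(2πkL); films add R = 1/(hA).
R_inner film = 1/(h_i·2πr₁L) = 1/(796×2π×0.022×1) = 0.009088 K/W
R_stainless steel pipe wall = ln(27.2/22)/(2π×15.3×1) = 0.002207 K/W
R_cellular glass = ln(77.2/27.2)/(2π×0.0472×1) = 3.518 K/W
R_aerogel blanket = ln(117.2/77.2)/(2π×0.0145×1) = 4.582 K/W
R_outer film = 1/(h_o·2πr_oL) = 1/(13.1×2π×0.1172×1) = 0.1037 K/W
R_total = 8.215 K/W
Q = ΔT/R_total = 210/8.215

q′ ≈ 25.6 W/m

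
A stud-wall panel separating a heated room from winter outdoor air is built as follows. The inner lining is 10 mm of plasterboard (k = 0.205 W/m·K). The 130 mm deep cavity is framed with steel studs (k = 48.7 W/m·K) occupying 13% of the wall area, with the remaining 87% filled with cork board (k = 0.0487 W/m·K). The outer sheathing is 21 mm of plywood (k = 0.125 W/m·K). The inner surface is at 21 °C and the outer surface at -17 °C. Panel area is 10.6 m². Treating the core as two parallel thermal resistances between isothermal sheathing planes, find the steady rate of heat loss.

Q ≈ 1700 W

Sheathing layers in series; stud and cavity paths in parallel between them.
R_inner = 0.01/(0.205×10.6) = 0.004602 K/W
R_stud  = 0.13/(48.7×0.13×10.6) = 0.001937 K/W
R_cav   = 0.13/(0.0487×0.87×10.6) = 0.2895 K/W
1/R_core = 1/R_stud + 1/R_cav → R_core = 0.001924 K/W
R_outer = 0.021/(0.125×10.6) = 0.01585 K/W
R_total = 0.02238 K/W
Q = ΔT/R_total = 38/0.02238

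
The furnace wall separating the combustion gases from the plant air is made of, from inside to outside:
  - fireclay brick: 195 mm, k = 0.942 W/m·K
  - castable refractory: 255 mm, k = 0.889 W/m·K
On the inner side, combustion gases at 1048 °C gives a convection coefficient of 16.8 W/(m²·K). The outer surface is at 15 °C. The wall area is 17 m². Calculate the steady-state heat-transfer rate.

Model the wall as resistances in series:
R_inner film = 1/(h_i·A) = 1/(16.8×17) = 0.003501 K/W
R_fireclay brick = L/(kA) = 0.195/(0.942×17) = 0.01218 K/W
R_castable refractory = L/(kA) = 0.255/(0.889×17) = 0.01687 K/W
R_total = 0.03255 K/W
Q = ΔT / R_total = 1033 / 0.03255

Q ≈ 31700 W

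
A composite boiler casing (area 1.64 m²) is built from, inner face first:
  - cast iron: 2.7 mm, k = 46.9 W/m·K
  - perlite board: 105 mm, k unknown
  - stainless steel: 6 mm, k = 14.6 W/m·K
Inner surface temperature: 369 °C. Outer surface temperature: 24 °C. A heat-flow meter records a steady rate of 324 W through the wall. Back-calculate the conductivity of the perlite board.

Using the resistance-network approach (series):
R_cast iron = L/(kA) = 0.0027/(46.9×1.64) = 3.51×10^-5 K/W
R_stainless steel = L/(kA) = 0.006/(14.6×1.64) = 2.506×10^-4 K/W
Sum of known resistances R_other = 2.857×10^-4 K/W
Total R = ΔT/Q = 345/324 = 1.065 K/W
R_perlite board = R_total − R_other = 1.065 K/W
k = L/(R·A) = 0.105/(1.065×1.64)

k ≈ 0.0601 W/(m·K)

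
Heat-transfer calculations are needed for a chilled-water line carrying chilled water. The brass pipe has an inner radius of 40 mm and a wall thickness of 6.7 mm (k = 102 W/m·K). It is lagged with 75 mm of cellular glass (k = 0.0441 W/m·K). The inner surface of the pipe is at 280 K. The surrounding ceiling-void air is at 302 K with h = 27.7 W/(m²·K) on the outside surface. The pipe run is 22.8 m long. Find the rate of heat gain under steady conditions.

Q ≈ 143 W

For a radial system each layer contributes R = ln(r_out/r_in)/(2πkL); films add R = 1/(hA).
R_brass pipe wall = ln(46.7/40)/(2π×102×22.8) = 1.06×10^-5 K/W
R_cellular glass = ln(121.7/46.7)/(2π×0.0441×22.8) = 0.1516 K/W
R_outer film = 1/(h_o·2πr_oL) = 1/(27.7×2π×0.1217×22.8) = 0.002071 K/W
R_total = 0.1537 K/W
Q = ΔT/R_total = 22/0.1537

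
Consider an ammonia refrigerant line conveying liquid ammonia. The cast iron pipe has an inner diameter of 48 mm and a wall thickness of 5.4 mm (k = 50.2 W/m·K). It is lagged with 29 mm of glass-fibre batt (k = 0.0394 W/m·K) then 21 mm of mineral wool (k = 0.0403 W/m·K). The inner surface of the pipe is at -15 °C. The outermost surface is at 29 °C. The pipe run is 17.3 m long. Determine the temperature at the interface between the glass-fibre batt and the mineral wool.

Radial resistances (cylindrical: R_cond = ln(r_o/r_i)/(2πkL), R_conv = 1/(h·2πrL)):
R_cast iron pipe wall = ln(29.4/24)/(2π×50.2×17.3) = 3.719×10^-5 K/W
R_glass-fibre batt = ln(58.4/29.4)/(2π×0.0394×17.3) = 0.1603 K/W
R_mineral wool = ln(79.4/58.4)/(2π×0.0403×17.3) = 0.07012 K/W
R_total = 0.2304 K/W
Q = ΔT/R_total = 44/0.2304
Q = 191 W
T_interface = T_inner + Q·ΣR(inner→interface) = -15 + 191×0.1603

T ≈ 15.6 °C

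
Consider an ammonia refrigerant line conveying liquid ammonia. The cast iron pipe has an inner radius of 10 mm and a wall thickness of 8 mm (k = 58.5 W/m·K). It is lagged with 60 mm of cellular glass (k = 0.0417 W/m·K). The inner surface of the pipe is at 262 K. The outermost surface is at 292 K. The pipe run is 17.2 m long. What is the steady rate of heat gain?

Q ≈ 92.2 W

For a radial system each layer contributes R = ln(r_out/r_in)/(2πkL); films add R = 1/(hA).
R_cast iron pipe wall = ln(18/10)/(2π×58.5×17.2) = 9.297×10^-5 K/W
R_cellular glass = ln(78/18)/(2π×0.0417×17.2) = 0.3254 K/W
R_total = 0.3255 K/W
Q = ΔT/R_total = 30/0.3255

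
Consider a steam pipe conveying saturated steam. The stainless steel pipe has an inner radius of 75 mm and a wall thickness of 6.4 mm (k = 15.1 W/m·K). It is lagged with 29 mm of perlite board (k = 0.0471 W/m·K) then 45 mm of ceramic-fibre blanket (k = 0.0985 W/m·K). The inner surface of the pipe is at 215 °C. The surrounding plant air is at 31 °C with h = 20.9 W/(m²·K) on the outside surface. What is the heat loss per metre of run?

q′ ≈ 113 W/m

Treating each annulus and film as a series resistance:
R_stainless steel pipe wall = ln(81.4/75)/(2π×15.1×1) = 8.631×10^-4 K/W
R_perlite board = ln(110.4/81.4)/(2π×0.0471×1) = 1.03 K/W
R_ceramic-fibre blanket = ln(155.4/110.4)/(2π×0.0985×1) = 0.5524 K/W
R_outer film = 1/(h_o·2πr_oL) = 1/(20.9×2π×0.1554×1) = 0.049 K/W
R_total = 1.632 K/W
Q = ΔT/R_total = 184/1.632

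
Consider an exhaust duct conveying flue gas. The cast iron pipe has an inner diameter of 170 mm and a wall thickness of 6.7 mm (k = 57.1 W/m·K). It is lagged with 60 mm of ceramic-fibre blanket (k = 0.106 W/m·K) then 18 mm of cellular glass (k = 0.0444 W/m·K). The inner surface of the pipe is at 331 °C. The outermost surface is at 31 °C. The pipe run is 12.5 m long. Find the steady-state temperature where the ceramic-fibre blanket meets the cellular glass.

Per-layer cylindrical resistances, series-summed:
R_cast iron pipe wall = ln(91.7/85)/(2π×57.1×12.5) = 1.692×10^-5 K/W
R_ceramic-fibre blanket = ln(151.7/91.7)/(2π×0.106×12.5) = 0.06046 K/W
R_cellular glass = ln(169.7/151.7)/(2π×0.0444×12.5) = 0.03215 K/W
R_total = 0.09264 K/W
Q = ΔT/R_total = 300/0.09264
Q = 3240 W
T_interface = T_inner − Q·ΣR(inner→interface) = 331 − 3240×0.06048

T ≈ 135 °C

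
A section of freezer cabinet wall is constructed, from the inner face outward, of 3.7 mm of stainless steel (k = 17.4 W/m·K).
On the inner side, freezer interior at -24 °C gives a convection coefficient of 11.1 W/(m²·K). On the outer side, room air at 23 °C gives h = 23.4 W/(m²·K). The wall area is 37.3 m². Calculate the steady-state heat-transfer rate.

Model the wall as resistances in series:
R_inner film = 1/(h_i·A) = 1/(11.1×37.3) = 0.002415 K/W
R_stainless steel = L/(kA) = 0.0037/(17.4×37.3) = 5.701×10^-6 K/W
R_outer film = 1/(h_o·A) = 1/(23.4×37.3) = 0.001146 K/W
R_total = 0.003567 K/W
Q = ΔT / R_total = 47 / 0.003567

Q ≈ 13200 W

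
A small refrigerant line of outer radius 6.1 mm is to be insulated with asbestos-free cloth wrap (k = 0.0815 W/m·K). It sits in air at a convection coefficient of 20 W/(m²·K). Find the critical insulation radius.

r_cr ≈ 4.08 mm

For a cylinder r_cr = k/h = 0.0815/20
r_cr = 4.08 mm; since the bare radius (6.1 mm) is above r_cr, any added insulation will reduce heat loss.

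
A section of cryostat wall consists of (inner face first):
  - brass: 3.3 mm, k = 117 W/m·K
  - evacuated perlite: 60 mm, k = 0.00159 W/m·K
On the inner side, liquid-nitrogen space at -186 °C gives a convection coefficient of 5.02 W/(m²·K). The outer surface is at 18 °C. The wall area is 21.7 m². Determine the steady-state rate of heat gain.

Model the wall as resistances in series:
R_inner film = 1/(h_i·A) = 1/(5.02×21.7) = 0.00918 K/W
R_brass = L/(kA) = 0.0033/(117×21.7) = 1.3×10^-6 K/W
R_evacuated perlite = L/(kA) = 0.06/(0.00159×21.7) = 1.739 K/W
R_total = 1.748 K/W
Q = ΔT / R_total = 204 / 1.748

Q ≈ 117 W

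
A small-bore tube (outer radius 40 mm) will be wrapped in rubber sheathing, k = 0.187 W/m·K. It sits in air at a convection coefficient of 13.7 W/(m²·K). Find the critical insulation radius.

For a cylinder r_cr = k/h = 0.187/13.7
r_cr = 13.6 mm; since the bare radius (40 mm) is above r_cr, any added insulation will reduce heat loss.

r_cr ≈ 13.6 mm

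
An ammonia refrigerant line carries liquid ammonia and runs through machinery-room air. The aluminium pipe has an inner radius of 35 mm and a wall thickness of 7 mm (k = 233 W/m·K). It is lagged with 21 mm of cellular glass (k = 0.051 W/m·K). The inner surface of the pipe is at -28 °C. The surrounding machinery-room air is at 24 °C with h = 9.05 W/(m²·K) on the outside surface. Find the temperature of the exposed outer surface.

T ≈ 14.6 °C

For a radial system each layer contributes R = ln(r_out/r_in)/(2πkL); films add R = 1/(hA).
R_aluminium pipe wall = ln(42/35)/(2π×233×1) = 1.245×10^-4 K/W
R_cellular glass = ln(63/42)/(2π×0.051×1) = 1.265 K/W
R_outer film = 1/(h_o·2πr_oL) = 1/(9.05×2π×0.063×1) = 0.2791 K/W
R_total = 1.545 K/W
Q = ΔT/R_total = 52/1.545
Q = 33.7 W/m
T_interface = T_inner + Q·ΣR(inner→interface) = -28 + 33.7×1.265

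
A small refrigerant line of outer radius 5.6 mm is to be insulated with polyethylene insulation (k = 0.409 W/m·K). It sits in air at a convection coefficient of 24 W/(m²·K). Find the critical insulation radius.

r_cr ≈ 17 mm

For a cylinder r_cr = k/h = 0.409/24
r_cr = 17 mm; since the bare radius (5.6 mm) is below r_cr, adding a thin layer of insulation will *increase* heat loss.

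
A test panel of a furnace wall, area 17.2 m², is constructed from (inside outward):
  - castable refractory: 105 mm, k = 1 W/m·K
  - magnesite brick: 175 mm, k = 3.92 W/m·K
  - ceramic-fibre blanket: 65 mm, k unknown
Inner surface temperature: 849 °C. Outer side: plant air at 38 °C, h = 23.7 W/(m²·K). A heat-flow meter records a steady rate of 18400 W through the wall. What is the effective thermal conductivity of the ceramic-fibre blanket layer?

k ≈ 0.115 W/(m·K)

Treating each layer as a thermal resistance in series:
R_castable refractory = L/(kA) = 0.105/(1×17.2) = 0.006105 K/W
R_magnesite brick = L/(kA) = 0.175/(3.92×17.2) = 0.002596 K/W
R_outer film = 1/(h_o·A) = 1/(23.7×17.2) = 0.002453 K/W
Sum of known resistances R_other = 0.01115 K/W
Total R = ΔT/Q = 811/18400 = 0.04408 K/W
R_ceramic-fibre blanket = R_total − R_other = 0.03292 K/W
k = L/(R·A) = 0.065/(0.03292×17.2)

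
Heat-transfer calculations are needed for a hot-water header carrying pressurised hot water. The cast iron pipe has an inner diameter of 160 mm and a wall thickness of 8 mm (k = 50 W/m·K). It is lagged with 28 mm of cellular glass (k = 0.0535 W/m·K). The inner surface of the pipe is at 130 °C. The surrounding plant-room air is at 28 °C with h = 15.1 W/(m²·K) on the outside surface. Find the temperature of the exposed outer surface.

For a radial system each layer contributes R = ln(r_out/r_in)/(2πkL); films add R = 1/(hA).
R_cast iron pipe wall = ln(88/80)/(2π×50×1) = 3.034×10^-4 K/W
R_cellular glass = ln(116/88)/(2π×0.0535×1) = 0.8218 K/W
R_outer film = 1/(h_o·2πr_oL) = 1/(15.1×2π×0.116×1) = 0.09086 K/W
R_total = 0.913 K/W
Q = ΔT/R_total = 102/0.913
Q = 112 W/m
T_interface = T_inner − Q·ΣR(inner→interface) = 130 − 112×0.8221

T ≈ 38.2 °C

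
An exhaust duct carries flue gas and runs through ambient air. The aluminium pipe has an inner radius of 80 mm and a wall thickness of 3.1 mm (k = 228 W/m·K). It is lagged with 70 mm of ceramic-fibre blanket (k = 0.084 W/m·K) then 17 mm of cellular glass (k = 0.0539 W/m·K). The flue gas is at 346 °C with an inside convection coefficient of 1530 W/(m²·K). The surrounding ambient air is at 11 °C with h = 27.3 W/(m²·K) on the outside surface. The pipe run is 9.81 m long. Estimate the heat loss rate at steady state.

Treating each annulus and film as a series resistance:
R_inner film = 1/(h_i·2πr₁L) = 1/(1530×2π×0.08×9.81) = 1.325×10^-4 K/W
R_aluminium pipe wall = ln(83.1/80)/(2π×228×9.81) = 2.705×10^-6 K/W
R_ceramic-fibre blanket = ln(153.1/83.1)/(2π×0.084×9.81) = 0.118 K/W
R_cellular glass = ln(170.1/153.1)/(2π×0.0539×9.81) = 0.03169 K/W
R_outer film = 1/(h_o·2πr_oL) = 1/(27.3×2π×0.1701×9.81) = 0.003494 K/W
R_total = 0.1533 K/W
Q = ΔT/R_total = 335/0.1533

Q ≈ 2180 W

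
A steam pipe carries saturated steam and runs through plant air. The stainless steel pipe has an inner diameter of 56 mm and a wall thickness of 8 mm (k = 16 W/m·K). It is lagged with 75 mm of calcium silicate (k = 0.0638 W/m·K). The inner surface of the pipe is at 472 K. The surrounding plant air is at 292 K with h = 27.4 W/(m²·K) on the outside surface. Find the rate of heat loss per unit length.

Radial resistances (cylindrical: R_cond = ln(r_o/r_i)/(2πkL), R_conv = 1/(h·2πrL)):
R_stainless steel pipe wall = ln(36/28)/(2π×16×1) = 0.0025 K/W
R_calcium silicate = ln(111/36)/(2π×0.0638×1) = 2.809 K/W
R_outer film = 1/(h_o·2πr_oL) = 1/(27.4×2π×0.111×1) = 0.05233 K/W
R_total = 2.864 K/W
Q = ΔT/R_total = 180/2.864

q′ ≈ 62.9 W/m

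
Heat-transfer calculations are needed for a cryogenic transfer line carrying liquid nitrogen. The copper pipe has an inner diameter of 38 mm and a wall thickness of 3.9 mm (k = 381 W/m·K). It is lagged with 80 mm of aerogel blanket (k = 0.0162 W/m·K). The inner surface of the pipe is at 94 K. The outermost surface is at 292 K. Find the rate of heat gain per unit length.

q′ ≈ 13.4 W/m

Per-layer cylindrical resistances, series-summed:
R_copper pipe wall = ln(22.9/19)/(2π×381×1) = 7.799×10^-5 K/W
R_aerogel blanket = ln(102.9/22.9)/(2π×0.0162×1) = 14.76 K/W
R_total = 14.76 K/W
Q = ΔT/R_total = 198/14.76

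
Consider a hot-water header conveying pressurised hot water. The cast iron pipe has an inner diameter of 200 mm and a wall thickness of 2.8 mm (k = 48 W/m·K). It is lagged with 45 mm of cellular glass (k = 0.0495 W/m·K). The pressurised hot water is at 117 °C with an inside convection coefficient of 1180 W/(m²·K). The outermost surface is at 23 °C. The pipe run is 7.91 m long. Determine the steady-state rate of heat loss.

Q ≈ 636 W

Radial resistances (cylindrical: R_cond = ln(r_o/r_i)/(2πkL), R_conv = 1/(h·2πrL)):
R_inner film = 1/(h_i·2πr₁L) = 1/(1180×2π×0.1×7.91) = 1.705×10^-4 K/W
R_cast iron pipe wall = ln(102.8/100)/(2π×48×7.91) = 1.158×10^-5 K/W
R_cellular glass = ln(147.8/102.8)/(2π×0.0495×7.91) = 0.1476 K/W
R_total = 0.1478 K/W
Q = ΔT/R_total = 94/0.1478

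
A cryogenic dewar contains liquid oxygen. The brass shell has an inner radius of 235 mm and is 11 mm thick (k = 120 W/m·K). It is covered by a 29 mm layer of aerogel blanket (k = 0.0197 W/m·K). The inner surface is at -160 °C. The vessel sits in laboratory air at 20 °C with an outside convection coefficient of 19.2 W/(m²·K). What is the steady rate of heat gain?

Q ≈ 101 W

For a spherical shell R = (1/r₁ − 1/r₂)/(4πk); film R = 1/(h·4πr²). In series:
R_brass shell = (1/0.235 − 1/0.246)/(4π×120) = 1.262×10^-4 K/W
R_aerogel blanket = (1/0.246 − 1/0.275)/(4π×0.0197) = 1.732 K/W
R_outer film = 1/(h·4πr_o²) = 1/(19.2×4π×0.275²) = 0.05481 K/W
R_total = 1.787 K/W
Q = ΔT/R_total = 180/1.787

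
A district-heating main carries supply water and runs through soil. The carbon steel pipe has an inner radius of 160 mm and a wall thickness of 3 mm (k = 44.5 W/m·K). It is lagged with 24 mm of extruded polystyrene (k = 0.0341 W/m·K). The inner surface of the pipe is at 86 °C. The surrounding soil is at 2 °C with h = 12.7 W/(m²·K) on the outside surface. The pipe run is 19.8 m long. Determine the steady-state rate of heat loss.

Treating each annulus and film as a series resistance:
R_carbon steel pipe wall = ln(163/160)/(2π×44.5×19.8) = 3.355×10^-6 K/W
R_extruded polystyrene = ln(187/163)/(2π×0.0341×19.8) = 0.03238 K/W
R_outer film = 1/(h_o·2πr_oL) = 1/(12.7×2π×0.187×19.8) = 0.003385 K/W
R_total = 0.03577 K/W
Q = ΔT/R_total = 84/0.03577

Q ≈ 2350 W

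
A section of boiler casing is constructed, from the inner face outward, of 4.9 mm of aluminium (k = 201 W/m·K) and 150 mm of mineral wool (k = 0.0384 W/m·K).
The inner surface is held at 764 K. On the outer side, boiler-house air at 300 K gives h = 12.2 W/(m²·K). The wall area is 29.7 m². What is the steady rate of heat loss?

Thermal resistances in series:
R_aluminium = L/(kA) = 0.0049/(201×29.7) = 8.208×10^-7 K/W
R_mineral wool = L/(kA) = 0.15/(0.0384×29.7) = 0.1315 K/W
R_outer film = 1/(h_o·A) = 1/(12.2×29.7) = 0.00276 K/W
R_total = 0.1343 K/W
Q = ΔT / R_total = 464 / 0.1343

Q ≈ 3460 W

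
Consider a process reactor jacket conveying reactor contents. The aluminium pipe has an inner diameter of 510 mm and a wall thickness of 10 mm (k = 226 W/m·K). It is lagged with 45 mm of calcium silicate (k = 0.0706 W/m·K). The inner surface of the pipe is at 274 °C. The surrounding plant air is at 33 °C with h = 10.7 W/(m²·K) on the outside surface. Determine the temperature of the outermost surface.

T ≈ 61.8 °C

Per-layer cylindrical resistances, series-summed:
R_aluminium pipe wall = ln(265/255)/(2π×226×1) = 2.709×10^-5 K/W
R_calcium silicate = ln(310/265)/(2π×0.0706×1) = 0.3536 K/W
R_outer film = 1/(h_o·2πr_oL) = 1/(10.7×2π×0.31×1) = 0.04798 K/W
R_total = 0.4016 K/W
Q = ΔT/R_total = 241/0.4016
Q = 600 W/m
T_interface = T_inner − Q·ΣR(inner→interface) = 274 − 600×0.3536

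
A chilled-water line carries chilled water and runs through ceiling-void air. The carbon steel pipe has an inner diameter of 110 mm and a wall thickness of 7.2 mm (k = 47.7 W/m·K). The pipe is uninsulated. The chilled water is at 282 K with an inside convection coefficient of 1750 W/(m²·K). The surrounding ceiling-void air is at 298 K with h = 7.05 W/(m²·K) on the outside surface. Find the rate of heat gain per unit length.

Radial resistances (cylindrical: R_cond = ln(r_o/r_i)/(2πkL), R_conv = 1/(h·2πrL)):
R_inner film = 1/(h_i·2πr₁L) = 1/(1750×2π×0.055×1) = 0.001654 K/W
R_carbon steel pipe wall = ln(62.2/55)/(2π×47.7×1) = 4.105×10^-4 K/W
R_outer film = 1/(h_o·2πr_oL) = 1/(7.05×2π×0.0622×1) = 0.3629 K/W
R_total = 0.365 K/W
Q = ΔT/R_total = 16/0.365

q′ ≈ 43.8 W/m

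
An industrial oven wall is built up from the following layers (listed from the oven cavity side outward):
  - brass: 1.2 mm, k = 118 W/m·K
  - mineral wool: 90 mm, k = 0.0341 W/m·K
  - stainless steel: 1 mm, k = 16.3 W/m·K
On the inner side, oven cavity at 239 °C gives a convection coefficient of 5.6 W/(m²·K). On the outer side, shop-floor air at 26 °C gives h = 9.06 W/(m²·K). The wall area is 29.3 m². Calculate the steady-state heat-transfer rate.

Q ≈ 2130 W

Series thermal resistances:
R_inner film = 1/(h_i·A) = 1/(5.6×29.3) = 0.006095 K/W
R_brass = L/(kA) = 0.0012/(118×29.3) = 3.471×10^-7 K/W
R_mineral wool = L/(kA) = 0.09/(0.0341×29.3) = 0.09008 K/W
R_stainless steel = L/(kA) = 0.001/(16.3×29.3) = 2.094×10^-6 K/W
R_outer film = 1/(h_o·A) = 1/(9.06×29.3) = 0.003767 K/W
R_total = 0.09994 K/W
Q = ΔT / R_total = 213 / 0.09994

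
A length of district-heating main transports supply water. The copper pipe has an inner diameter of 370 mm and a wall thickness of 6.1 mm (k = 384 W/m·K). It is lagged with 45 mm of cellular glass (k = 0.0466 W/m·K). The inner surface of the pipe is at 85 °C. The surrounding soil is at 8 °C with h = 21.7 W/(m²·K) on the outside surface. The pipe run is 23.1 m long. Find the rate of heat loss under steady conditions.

Radial resistances (cylindrical: R_cond = ln(r_o/r_i)/(2πkL), R_conv = 1/(h·2πrL)):
R_copper pipe wall = ln(191.1/185)/(2π×384×23.1) = 5.821×10^-7 K/W
R_cellular glass = ln(236.1/191.1)/(2π×0.0466×23.1) = 0.03126 K/W
R_outer film = 1/(h_o·2πr_oL) = 1/(21.7×2π×0.2361×23.1) = 0.001345 K/W
R_total = 0.03261 K/W
Q = ΔT/R_total = 77/0.03261

Q ≈ 2360 W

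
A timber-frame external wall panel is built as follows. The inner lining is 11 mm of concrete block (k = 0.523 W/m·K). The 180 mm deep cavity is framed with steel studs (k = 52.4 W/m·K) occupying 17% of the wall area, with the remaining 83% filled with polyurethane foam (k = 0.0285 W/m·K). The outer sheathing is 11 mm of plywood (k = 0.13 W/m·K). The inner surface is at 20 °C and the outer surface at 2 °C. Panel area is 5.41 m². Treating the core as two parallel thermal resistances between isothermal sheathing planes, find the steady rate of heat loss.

Sheathing layers in series; stud and cavity paths in parallel between them.
R_inner = 0.011/(0.523×5.41) = 0.003888 K/W
R_stud  = 0.18/(52.4×0.17×5.41) = 0.003735 K/W
R_cav   = 0.18/(0.0285×0.83×5.41) = 1.407 K/W
1/R_core = 1/R_stud + 1/R_cav → R_core = 0.003725 K/W
R_outer = 0.011/(0.13×5.41) = 0.01564 K/W
R_total = 0.02325 K/W
Q = ΔT/R_total = 18/0.02325

Q ≈ 774 W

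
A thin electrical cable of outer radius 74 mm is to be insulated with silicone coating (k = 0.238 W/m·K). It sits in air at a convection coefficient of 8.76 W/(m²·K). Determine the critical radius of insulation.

For a cylinder r_cr = k/h = 0.238/8.76
r_cr = 27.2 mm; since the bare radius (74 mm) is above r_cr, any added insulation will reduce heat loss.

r_cr ≈ 27.2 mm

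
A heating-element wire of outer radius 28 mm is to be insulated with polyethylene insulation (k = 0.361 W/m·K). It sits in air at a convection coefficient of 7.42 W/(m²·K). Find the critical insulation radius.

r_cr ≈ 48.7 mm

For a cylinder r_cr = k/h = 0.361/7.42
r_cr = 48.7 mm; since the bare radius (28 mm) is below r_cr, adding a thin layer of insulation will *increase* heat loss.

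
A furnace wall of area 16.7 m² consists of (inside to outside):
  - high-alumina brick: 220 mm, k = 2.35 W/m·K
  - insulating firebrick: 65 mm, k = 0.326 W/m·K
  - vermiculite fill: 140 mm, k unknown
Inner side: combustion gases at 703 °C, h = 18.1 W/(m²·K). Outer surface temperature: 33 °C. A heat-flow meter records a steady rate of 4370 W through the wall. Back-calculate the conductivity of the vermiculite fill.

k ≈ 0.0633 W/(m·K)

Series thermal resistances:
R_inner film = 1/(h_i·A) = 1/(18.1×16.7) = 0.003308 K/W
R_high-alumina brick = L/(kA) = 0.22/(2.35×16.7) = 0.005606 K/W
R_insulating firebrick = L/(kA) = 0.065/(0.326×16.7) = 0.01194 K/W
Sum of known resistances R_other = 0.02085 K/W
Total R = ΔT/Q = 670/4370 = 0.1533 K/W
R_vermiculite fill = R_total − R_other = 0.1325 K/W
k = L/(R·A) = 0.14/(0.1325×16.7)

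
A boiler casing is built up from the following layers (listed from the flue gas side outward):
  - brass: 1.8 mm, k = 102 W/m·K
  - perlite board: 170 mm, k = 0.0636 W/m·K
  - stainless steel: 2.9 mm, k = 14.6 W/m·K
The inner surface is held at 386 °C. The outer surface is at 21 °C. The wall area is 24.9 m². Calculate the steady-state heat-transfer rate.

Q ≈ 3400 W

Thermal resistances in series:
R_brass = L/(kA) = 0.0018/(102×24.9) = 7.087×10^-7 K/W
R_perlite board = L/(kA) = 0.17/(0.0636×24.9) = 0.1073 K/W
R_stainless steel = L/(kA) = 0.0029/(14.6×24.9) = 7.977×10^-6 K/W
R_total = 0.1074 K/W
Q = ΔT / R_total = 365 / 0.1074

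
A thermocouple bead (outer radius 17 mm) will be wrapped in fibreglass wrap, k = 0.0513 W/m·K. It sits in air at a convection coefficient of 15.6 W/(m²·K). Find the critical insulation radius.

For a sphere r_cr = 2k/h = 2×0.0513/15.6
r_cr = 6.58 mm; since the bare radius (17 mm) is above r_cr, any added insulation will reduce heat loss.

r_cr ≈ 6.58 mm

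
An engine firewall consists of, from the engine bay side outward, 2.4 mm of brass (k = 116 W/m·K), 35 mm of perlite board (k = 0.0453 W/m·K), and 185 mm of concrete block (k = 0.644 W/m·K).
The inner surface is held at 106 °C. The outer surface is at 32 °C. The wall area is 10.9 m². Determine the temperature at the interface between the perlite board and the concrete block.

Using the resistance-network approach (series):
R_brass = L/(kA) = 0.0024/(116×10.9) = 1.898×10^-6 K/W
R_perlite board = L/(kA) = 0.035/(0.0453×10.9) = 0.07088 K/W
R_concrete block = L/(kA) = 0.185/(0.644×10.9) = 0.02635 K/W
R_total = 0.09724 K/W;  Q = ΔT/R_total = 74/0.09724 = 761 W
T_interface = T_inner − Q·ΣR(inner→interface) = 106 − 761×0.07089

T ≈ 52.1 °C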